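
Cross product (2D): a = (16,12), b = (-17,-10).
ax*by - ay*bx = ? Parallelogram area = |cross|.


cross = 16*(-10) - 12*(-17) = -160 + 204 = 44
Parallelogram area = |44| = 44

cross = 44, parallelogram area = 44


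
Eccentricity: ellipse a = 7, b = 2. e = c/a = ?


c = sqrt(49-4) = sqrt(45) = 6.7082
e = c/a = sqrt(45)/7 = 0.9583

e = 0.9583


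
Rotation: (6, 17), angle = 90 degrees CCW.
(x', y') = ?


cos(90) = 0, sin(90) = 1
x' = 6*0 - 17*1 = -17
y' = 6*1 + 17*0 = 6

(-17, 6)


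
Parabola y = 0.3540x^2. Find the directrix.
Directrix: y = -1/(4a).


a = 0.3540
1/(4a) = 0.7062
directrix: y = -0.7062 = -0.7062

y = -0.7062


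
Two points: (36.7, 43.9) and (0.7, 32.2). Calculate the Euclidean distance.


dx = 0.7 - 36.7 = -36.0
dy = 32.2 - 43.9 = -11.7
d = sqrt(1296.0 + 136.89) = sqrt(1432.89) = 37.8535

37.8535


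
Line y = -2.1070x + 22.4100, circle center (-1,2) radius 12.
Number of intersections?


Substitute y = -2.1070x + 22.4100: (x+ 1)^2 + (-2.1070x+22.4100-2)^2 = 144
Expand to Ax^2 + Bx + C = 0, where b-k = 20.41
A = 1+m^2 = 5.439449
B = 2(m(b-k) - h) = 2(-2.1070*20.41 + 1) = -84.00774
C = h^2 + (b-k)^2 - r^2 = 1 + 416.5681 - 144 = 273.5681
disc = B^2-4AC = 7057.3004 - 5952.2389 = 1105.0615
disc > 0

2 intersection points


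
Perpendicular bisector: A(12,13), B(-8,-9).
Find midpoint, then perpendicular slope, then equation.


Midpoint = (2, 2)
Slope of AB = dy/dx = -22/(-20) = 1.1000
Perp slope = -dx/dy = -20/22 = -0.9091
b = My - (perp slope)*Mx = 2 + (-20*2)/(-22) = 2 + 1.8182 = 3.8182

y = -0.9091x + 3.8182


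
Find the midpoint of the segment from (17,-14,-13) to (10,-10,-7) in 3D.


Mx = (17+10)/2 = 13.5000
My = (-14- 10)/2 = -12.0000
Mz = (-13- 7)/2 = -10.0000

M = (13.5000, -12.0000, -10.0000)


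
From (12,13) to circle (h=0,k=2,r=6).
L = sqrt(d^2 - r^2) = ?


d = sqrt((12-0)^2 + (13-2)^2) = sqrt(144+121) = 16.2788
L = sqrt(265.0000 - 36) = sqrt(229.0000) = 15.1327

15.1327


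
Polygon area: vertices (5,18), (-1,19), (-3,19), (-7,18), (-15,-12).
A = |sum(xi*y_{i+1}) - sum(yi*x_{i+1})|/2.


sum(xi*y_{i+1}) = 5*19 - 1*19 - 3*18 - 7*(-12) - 15*18 = -164
sum(yi*x_{i+1}) = 18*(-1) + 19*(-3) + 19*(-7) + 18*(-15) - 12*5 = -538
Area = |-164 + 538|/2 = 374/2 = 187.0000

187.0000 sq units


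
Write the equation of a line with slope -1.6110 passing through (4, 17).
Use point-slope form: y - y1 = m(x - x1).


y - 17 = -1.6110(x - 4)
y = -1.6110x + 17 + 1.6110*4
y = -1.6110x + 23.4440

y = -1.6110x + 23.4440


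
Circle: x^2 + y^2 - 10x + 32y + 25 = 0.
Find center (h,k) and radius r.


h = -D/2 = 10/2 = 5
k = -E/2 = -32/2 = -16
r^2 = h^2 + k^2 - F = 25 + 256 - 25 = 256
r = 16

Center (5, -16), radius = 16


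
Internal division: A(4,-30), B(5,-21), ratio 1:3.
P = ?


Px = (1*5 + 3*4)/4 = 17/4 = 4.2500
Py = (1*(-21) + 3*(-30))/4 = -111/4 = -27.7500

P = (4.2500, -27.7500)


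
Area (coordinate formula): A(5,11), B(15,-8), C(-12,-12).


5*(-8+ 12) = 20
15*(-12-11) = -345
-12*(11+ 8) = -228
sum = -553
Area = |-553|/2 = 276.5000

276.5000 sq units


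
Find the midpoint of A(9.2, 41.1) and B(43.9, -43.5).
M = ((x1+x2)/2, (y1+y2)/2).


Mx = (9.2 + 43.9)/2 = 53.1/2 = 26.5500
My = (41.1 - 43.5)/2 = -2.4/2 = -1.2000

(26.5500, -1.2000)


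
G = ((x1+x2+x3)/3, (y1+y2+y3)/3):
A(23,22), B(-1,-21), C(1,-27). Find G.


Gx = (23- 1+1)/3 = 23/3 = 7.6667
Gy = (22- 21- 27)/3 = -26/3 = -8.6667

G = (7.6667, -8.6667)


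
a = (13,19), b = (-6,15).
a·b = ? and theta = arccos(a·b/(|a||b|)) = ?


a·b = 13*(-6) + 19*15 = -78 + 285 = 207
|a| = sqrt(169+361) = 23.0217
|b| = sqrt(36+225) = 16.1555
cos(theta) = 207/(sqrt(530)*sqrt(261)) = 207/sqrt(138330) = 0.556560
theta = arccos(207/sqrt(138330)) = 56.1818 degrees

a·b = 207, theta = 56.1818 deg


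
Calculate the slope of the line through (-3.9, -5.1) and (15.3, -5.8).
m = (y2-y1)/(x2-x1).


dy = -5.8 + 5.1 = -0.7
dx = 15.3 + 3.9 = 19.2
m = -0.7/19.2 = -0.0365

m = -0.0365


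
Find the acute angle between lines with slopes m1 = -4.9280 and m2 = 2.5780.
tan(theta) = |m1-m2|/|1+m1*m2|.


m1-m2 = -7.506
1+m1*m2 = -11.704384
tan(theta) = |-7.506/(-11.704384)| = 0.641298
theta = arctan(|-7.506/(-11.704384)|) = 32.6720 degrees (acute angle)

32.6720 degrees


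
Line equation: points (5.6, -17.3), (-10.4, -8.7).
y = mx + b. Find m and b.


m = (8.6)/(-16.0) = -0.5375
b = y1 - m*x1 = -17.3 - (8.6*5.6)/(-16.0) = -17.3 + 3.0100 = -14.2900

y = -0.5375x - 14.2900


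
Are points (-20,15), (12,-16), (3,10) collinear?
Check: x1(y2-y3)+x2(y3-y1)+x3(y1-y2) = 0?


-20*(-16-10) + 12*(10-15) + 3*(15+ 16)
= 520 - 60 + 93 = 553

No, not collinear (determinant = 553)


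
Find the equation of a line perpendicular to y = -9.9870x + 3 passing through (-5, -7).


Perpendicular slope = -1/m1 = -1/(-9.9870) = 0.1001
b2 = y0 - m2*x0 = -7 - 5/(-9.9870) = -7 + 0.5007 = -6.4993

y = 0.1001x - 6.4993


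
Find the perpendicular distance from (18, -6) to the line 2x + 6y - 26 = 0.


|2*18 + 6*(-6) - 26| = |-26| = 26
sqrt(4 + 36) = sqrt(40) = 6.3246
d = 26/sqrt(40) = 4.1110

4.1110


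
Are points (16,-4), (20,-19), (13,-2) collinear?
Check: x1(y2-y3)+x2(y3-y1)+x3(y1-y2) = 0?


16*(-19+ 2) + 20*(-2+ 4) + 13*(-4+ 19)
= -272 + 40 + 195 = -37

No, not collinear (determinant = -37)


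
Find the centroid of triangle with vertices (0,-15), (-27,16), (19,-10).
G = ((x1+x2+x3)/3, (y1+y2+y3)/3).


Gx = (0- 27+19)/3 = -8/3 = -2.6667
Gy = (-15+16- 10)/3 = -9/3 = -3.0000

G = (-2.6667, -3.0000)


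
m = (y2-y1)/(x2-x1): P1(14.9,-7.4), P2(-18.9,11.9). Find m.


dy = 11.9 + 7.4 = 19.3
dx = -18.9 - 14.9 = -33.8
m = 19.3/(-33.8) = -0.5710

m = -0.5710


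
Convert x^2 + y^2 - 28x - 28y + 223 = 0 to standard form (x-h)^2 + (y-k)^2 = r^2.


h = -D/2 = 28/2 = 14
k = -E/2 = 28/2 = 14
r^2 = h^2 + k^2 - F = 196 + 196 - 223 = 169
r = 13

Center (14, 14), radius = 13


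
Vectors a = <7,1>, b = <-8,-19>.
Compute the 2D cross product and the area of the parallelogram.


cross = 7*(-19) - 1*(-8) = -133 + 8 = -125
Parallelogram area = |-125| = 125

cross = -125, parallelogram area = 125


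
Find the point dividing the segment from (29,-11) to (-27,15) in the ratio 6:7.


Px = (6*(-27) + 7*29)/13 = 41/13 = 3.1538
Py = (6*15 + 7*(-11))/13 = 13/13 = 1.0000

P = (3.1538, 1.0000)


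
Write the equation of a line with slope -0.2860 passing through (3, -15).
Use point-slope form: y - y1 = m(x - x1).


y + 15 = -0.2860(x - 3)
y = -0.2860x - 15 + 0.2860*3
y = -0.2860x - 14.1420

y = -0.2860x - 14.1420


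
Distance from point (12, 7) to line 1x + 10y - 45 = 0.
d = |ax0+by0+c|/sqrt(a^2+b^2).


|1*12 + 10*7 - 45| = |37| = 37
sqrt(1 + 100) = sqrt(101) = 10.0499
d = 37/sqrt(101) = 3.6816

3.6816


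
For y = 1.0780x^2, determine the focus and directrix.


a = 1.0780
1/(4a) = 0.2319
Focus = (0, 0.2319)
Directrix: y = -0.2319

Focus = (0, 0.2319), Directrix: y = -0.2319


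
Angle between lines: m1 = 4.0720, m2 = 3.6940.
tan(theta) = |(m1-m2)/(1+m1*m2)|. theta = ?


m1-m2 = 0.378
1+m1*m2 = 16.041968
tan(theta) = |0.378/16.041968| = 0.023563
theta = arctan(|0.378/16.041968|) = 1.3498 degrees (acute angle)

1.3498 degrees


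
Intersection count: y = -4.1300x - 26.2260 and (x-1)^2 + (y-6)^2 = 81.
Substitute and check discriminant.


Substitute y = -4.1300x - 26.2260: (x-1)^2 + (-4.1300x- 26.2260-6)^2 = 81
Expand to Ax^2 + Bx + C = 0, where b-k = -32.226
A = 1+m^2 = 18.0569
B = 2(m(b-k) - h) = 2(-4.1300*(-32.226) - 1) = 264.18676
C = h^2 + (b-k)^2 - r^2 = 1 + 1038.515076 - 81 = 958.515076
disc = B^2-4AC = 69794.6442 - 69231.2435 = 563.4007
disc > 0

2 intersection points


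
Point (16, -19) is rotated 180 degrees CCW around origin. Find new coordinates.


cos(180) = -1, sin(180) = 0
x' = 16*(-1) + 19*0 = -16
y' = 16*0 - 19*(-1) = 19

(-16, 19)


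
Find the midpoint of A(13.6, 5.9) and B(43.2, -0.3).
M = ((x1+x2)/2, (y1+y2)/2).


Mx = (13.6 + 43.2)/2 = 56.8/2 = 28.4000
My = (5.9 - 0.3)/2 = 5.6/2 = 2.8000

(28.4000, 2.8000)


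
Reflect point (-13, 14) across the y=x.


Reflection rule for y=x: (y, x)
(-13, 14) -> (14, -13)

(14, -13)


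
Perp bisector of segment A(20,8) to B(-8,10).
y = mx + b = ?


Midpoint = (6, 9)
Slope of AB = dy/dx = 2/(-28) = -0.0714
Perp slope = -dx/dy = 28/2 = 14.0000
b = My - (perp slope)*Mx = 9 + (-28*6)/2 = 9 - 84.0000 = -75.0000

y = 14.0000x - 75.0000


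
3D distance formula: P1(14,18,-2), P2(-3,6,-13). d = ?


dx=-17, dy=-12, dz=-11
d = sqrt(289+144+121) = sqrt(554) = 23.5372

23.5372


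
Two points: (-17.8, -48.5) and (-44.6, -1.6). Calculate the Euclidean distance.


dx = -44.6 + 17.8 = -26.8
dy = -1.6 + 48.5 = 46.9
d = sqrt(718.24 + 2199.61) = sqrt(2917.85) = 54.0171

54.0171


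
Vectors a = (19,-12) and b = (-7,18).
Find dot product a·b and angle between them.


a·b = 19*(-7) - 12*18 = -133 - 216 = -349
|a| = sqrt(361+144) = 22.4722
|b| = sqrt(49+324) = 19.3132
cos(theta) = -349/(sqrt(505)*sqrt(373)) = -349/sqrt(188365) = -0.804128
theta = arccos(-349/sqrt(188365)) = 143.5261 degrees

a·b = -349, theta = 143.5261 deg


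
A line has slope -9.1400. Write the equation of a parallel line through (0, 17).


Parallel lines have equal slopes.
m2 = -9.1400
b2 = 17 + 9.1400*0 = 17.0000

y = -9.1400x + 17.0000


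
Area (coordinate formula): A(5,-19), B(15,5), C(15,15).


5*(5-15) = -50
15*(15+ 19) = 510
15*(-19-5) = -360
sum = 100
Area = |100|/2 = 50.0000

50.0000 sq units


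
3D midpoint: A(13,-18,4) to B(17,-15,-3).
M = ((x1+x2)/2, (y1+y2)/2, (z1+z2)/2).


Mx = (13+17)/2 = 15.0000
My = (-18- 15)/2 = -16.5000
Mz = (4- 3)/2 = 0.5000

M = (15.0000, -16.5000, 0.5000)


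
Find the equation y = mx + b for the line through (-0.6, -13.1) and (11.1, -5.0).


m = (8.1)/(11.7) = 0.6923
b = y1 - m*x1 = -13.1 - (8.1*(-0.6))/(11.7) = -13.1 + 0.4154 = -12.6846

y = 0.6923x - 12.6846


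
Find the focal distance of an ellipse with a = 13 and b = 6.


c^2 = 13^2 - 6^2 = 169 - 36 = 133
c = sqrt(133) = 11.5326

c = 11.5326


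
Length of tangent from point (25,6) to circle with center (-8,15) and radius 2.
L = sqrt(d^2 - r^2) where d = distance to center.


d = sqrt((25+ 8)^2 + (6-15)^2) = sqrt(1089+81) = 34.2053
L = sqrt(1170.0000 - 4) = sqrt(1166.0000) = 34.1467

34.1467


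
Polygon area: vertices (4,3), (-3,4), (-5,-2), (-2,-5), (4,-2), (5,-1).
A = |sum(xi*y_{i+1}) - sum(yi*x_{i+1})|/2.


sum(xi*y_{i+1}) = 4*4 - 3*(-2) - 5*(-5) - 2*(-2) + 4*(-1) + 5*3 = 62
sum(yi*x_{i+1}) = 3*(-3) + 4*(-5) - 2*(-2) - 5*4 - 2*5 - 1*4 = -59
Area = |62 + 59|/2 = 121/2 = 60.5000

60.5000 sq units


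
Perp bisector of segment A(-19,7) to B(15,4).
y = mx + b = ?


Midpoint = (-2, 5.5)
Slope of AB = dy/dx = -3/34 = -0.0882
Perp slope = -dx/dy = 34/3 = 11.3333
b = My - (perp slope)*Mx = 5.5 + (34*(-2))/(-3) = 5.5 + 22.6667 = 28.1667

y = 11.3333x + 28.1667


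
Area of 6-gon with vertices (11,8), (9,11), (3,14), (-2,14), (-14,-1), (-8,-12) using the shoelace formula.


sum(xi*y_{i+1}) = 11*11 + 9*14 + 3*14 - 2*(-1) - 14*(-12) - 8*8 = 395
sum(yi*x_{i+1}) = 8*9 + 11*3 + 14*(-2) + 14*(-14) - 1*(-8) - 12*11 = -243
Area = |395 + 243|/2 = 638/2 = 319.0000

319.0000 sq units


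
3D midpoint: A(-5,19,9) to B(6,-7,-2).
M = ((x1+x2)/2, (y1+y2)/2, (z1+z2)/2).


Mx = (-5+6)/2 = 0.5000
My = (19- 7)/2 = 6.0000
Mz = (9- 2)/2 = 3.5000

M = (0.5000, 6.0000, 3.5000)


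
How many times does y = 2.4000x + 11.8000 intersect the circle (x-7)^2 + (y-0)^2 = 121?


Substitute y = 2.4000x + 11.8000: (x-7)^2 + (2.4000x+11.8000-0)^2 = 121
Expand to Ax^2 + Bx + C = 0, where b-k = 11.8
A = 1+m^2 = 6.76
B = 2(m(b-k) - h) = 2(2.4000*11.8 - 7) = 42.64
C = h^2 + (b-k)^2 - r^2 = 49 + 139.24 - 121 = 67.24
disc = B^2-4AC = 1818.1696 - 1818.1696 = 0
disc = 0

1 intersection point (tangent)


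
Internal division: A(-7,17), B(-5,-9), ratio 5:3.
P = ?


Px = (5*(-5) + 3*(-7))/8 = -46/8 = -5.7500
Py = (5*(-9) + 3*17)/8 = 6/8 = 0.7500

P = (-5.7500, 0.7500)


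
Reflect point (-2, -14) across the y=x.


Reflection rule for y=x: (y, x)
(-2, -14) -> (-14, -2)

(-14, -2)


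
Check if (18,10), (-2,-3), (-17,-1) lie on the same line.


18*(-3+ 1) - 2*(-1-10) - 17*(10+ 3)
= -36 + 22 - 221 = -235

No, not collinear (determinant = -235)


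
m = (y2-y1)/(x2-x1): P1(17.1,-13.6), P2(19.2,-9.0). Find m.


dy = -9.0 + 13.6 = 4.6
dx = 19.2 - 17.1 = 2.1
m = 4.6/2.1 = 2.1905

m = 2.1905


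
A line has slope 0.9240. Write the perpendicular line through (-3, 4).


Perpendicular slope = -1/m1 = -1/0.9240 = -1.0823
b2 = y0 - m2*x0 = 4 - 3/0.9240 = 4 - 3.2468 = 0.7532

y = -1.0823x + 0.7532


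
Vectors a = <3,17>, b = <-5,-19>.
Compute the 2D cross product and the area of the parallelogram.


cross = 3*(-19) - 17*(-5) = -57 + 85 = 28
Parallelogram area = |28| = 28

cross = 28, parallelogram area = 28


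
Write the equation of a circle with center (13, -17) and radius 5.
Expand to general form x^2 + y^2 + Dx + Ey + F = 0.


(x-13)^2 + (y+ 17)^2 = 5^2
D = -2h = -26, E = -2k = 34
F = h^2+k^2-r^2 = 169+289-25 = 433

x^2 + y^2 - 26x + 34y + 433 = 0


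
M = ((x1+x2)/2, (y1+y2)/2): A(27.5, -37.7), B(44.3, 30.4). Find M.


Mx = (27.5 + 44.3)/2 = 71.8/2 = 35.9000
My = (-37.7 + 30.4)/2 = -7.3/2 = -3.6500

(35.9000, -3.6500)


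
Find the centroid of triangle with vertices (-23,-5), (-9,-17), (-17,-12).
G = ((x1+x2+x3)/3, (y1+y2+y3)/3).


Gx = (-23- 9- 17)/3 = -49/3 = -16.3333
Gy = (-5- 17- 12)/3 = -34/3 = -11.3333

G = (-16.3333, -11.3333)


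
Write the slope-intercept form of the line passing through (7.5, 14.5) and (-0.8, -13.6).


m = (-28.1)/(-8.3) = 3.3855
b = y1 - m*x1 = 14.5 - (-28.1*7.5)/(-8.3) = 14.5 - 25.3916 = -10.8916

y = 3.3855x - 10.8916


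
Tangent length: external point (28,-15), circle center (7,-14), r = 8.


d = sqrt((28-7)^2 + (-15+ 14)^2) = sqrt(441+1) = 21.0238
L = sqrt(442.0000 - 64) = sqrt(378.0000) = 19.4422

19.4422


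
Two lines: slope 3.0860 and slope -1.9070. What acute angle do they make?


m1-m2 = 4.993
1+m1*m2 = -4.885002
tan(theta) = |4.993/(-4.885002)| = 1.022108
theta = arctan(|4.993/(-4.885002)|) = 45.6264 degrees (acute angle)

45.6264 degrees


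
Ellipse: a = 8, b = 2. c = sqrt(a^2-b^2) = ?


c^2 = 8^2 - 2^2 = 64 - 4 = 60
c = sqrt(60) = 7.7460

c = 7.7460


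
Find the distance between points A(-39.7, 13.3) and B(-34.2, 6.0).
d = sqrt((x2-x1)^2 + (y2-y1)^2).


dx = -34.2 + 39.7 = 5.5
dy = 6.0 - 13.3 = -7.3
d = sqrt(30.25 + 53.29) = sqrt(83.54) = 9.1400

9.1400


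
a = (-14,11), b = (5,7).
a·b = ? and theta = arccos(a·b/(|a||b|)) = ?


a·b = -14*5 + 11*7 = -70 + 77 = 7
|a| = sqrt(196+121) = 17.8045
|b| = sqrt(25+49) = 8.6023
cos(theta) = 7/(sqrt(317)*sqrt(74)) = 7/sqrt(23458) = 0.045704
theta = arccos(7/sqrt(23458)) = 87.3805 degrees

a·b = 7, theta = 87.3805 deg


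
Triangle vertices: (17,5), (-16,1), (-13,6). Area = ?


17*(1-6) = -85
-16*(6-5) = -16
-13*(5-1) = -52
sum = -153
Area = |-153|/2 = 76.5000

76.5000 sq units


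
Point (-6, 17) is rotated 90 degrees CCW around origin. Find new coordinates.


cos(90) = 0, sin(90) = 1
x' = -6*0 - 17*1 = -17
y' = -6*1 + 17*0 = -6

(-17, -6)


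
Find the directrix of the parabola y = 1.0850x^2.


a = 1.0850
1/(4a) = 0.2304
directrix: y = -0.2304 = -0.2304

y = -0.2304


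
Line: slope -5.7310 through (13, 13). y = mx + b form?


y - 13 = -5.7310(x - 13)
y = -5.7310x + 13 + 5.7310*13
y = -5.7310x + 87.5030

y = -5.7310x + 87.5030


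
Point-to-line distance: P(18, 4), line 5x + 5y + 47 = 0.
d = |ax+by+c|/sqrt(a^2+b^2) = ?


|5*18 + 5*4 + 47| = |157| = 157
sqrt(25 + 25) = sqrt(50) = 7.0711
d = 157/sqrt(50) = 22.2032

22.2032


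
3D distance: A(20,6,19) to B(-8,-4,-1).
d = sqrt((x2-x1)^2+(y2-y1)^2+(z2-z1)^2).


dx=-28, dy=-10, dz=-20
d = sqrt(784+100+400) = sqrt(1284) = 35.8329

35.8329


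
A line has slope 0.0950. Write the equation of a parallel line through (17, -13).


Parallel lines have equal slopes.
m2 = 0.0950
b2 = -13 - 0.0950*17 = -14.6150

y = 0.0950x - 14.6150


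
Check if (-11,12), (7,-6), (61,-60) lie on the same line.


-11*(-6+ 60) + 7*(-60-12) + 61*(12+ 6)
= -594 - 504 + 1098 = 0

Yes, collinear (determinant = 0)


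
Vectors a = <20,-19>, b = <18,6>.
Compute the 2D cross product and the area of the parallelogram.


cross = 20*6 + 19*18 = 120 + 342 = 462
Parallelogram area = |462| = 462

cross = 462, parallelogram area = 462


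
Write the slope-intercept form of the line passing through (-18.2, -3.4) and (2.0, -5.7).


m = (-2.3)/(20.2) = -0.1139
b = y1 - m*x1 = -3.4 - (-2.3*(-18.2))/(20.2) = -3.4 - 2.0723 = -5.4723

y = -0.1139x - 5.4723


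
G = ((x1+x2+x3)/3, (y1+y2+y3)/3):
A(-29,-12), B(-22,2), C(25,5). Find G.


Gx = (-29- 22+25)/3 = -26/3 = -8.6667
Gy = (-12+2+5)/3 = -5/3 = -1.6667

G = (-8.6667, -1.6667)


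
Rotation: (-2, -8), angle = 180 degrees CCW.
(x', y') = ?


cos(180) = -1, sin(180) = 0
x' = -2*(-1) + 8*0 = 2
y' = -2*0 - 8*(-1) = 8

(2, 8)


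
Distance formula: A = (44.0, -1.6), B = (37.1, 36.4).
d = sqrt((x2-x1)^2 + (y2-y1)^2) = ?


dx = 37.1 - 44.0 = -6.9
dy = 36.4 + 1.6 = 38.0
d = sqrt(47.61 + 1444.0) = sqrt(1491.61) = 38.6214

38.6214


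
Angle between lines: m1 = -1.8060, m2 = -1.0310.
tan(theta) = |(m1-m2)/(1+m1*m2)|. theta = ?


m1-m2 = -0.775
1+m1*m2 = 2.861986
tan(theta) = |-0.775/2.861986| = 0.270791
theta = arctan(|-0.775/2.861986|) = 15.1518 degrees (acute angle)

15.1518 degrees


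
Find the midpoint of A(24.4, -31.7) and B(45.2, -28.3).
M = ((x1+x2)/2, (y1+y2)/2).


Mx = (24.4 + 45.2)/2 = 69.6/2 = 34.8000
My = (-31.7 - 28.3)/2 = -60.0/2 = -30.0000

(34.8000, -30.0000)


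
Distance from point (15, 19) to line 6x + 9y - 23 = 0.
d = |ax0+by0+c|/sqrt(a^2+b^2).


|6*15 + 9*19 - 23| = |238| = 238
sqrt(36 + 81) = sqrt(117) = 10.8167
d = 238/sqrt(117) = 22.0031

22.0031


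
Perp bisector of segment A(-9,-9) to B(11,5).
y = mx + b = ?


Midpoint = (1, -2)
Slope of AB = dy/dx = 14/20 = 0.7000
Perp slope = -dx/dy = -20/14 = -1.4286
b = My - (perp slope)*Mx = -2 + (20*1)/14 = -2 + 1.4286 = -0.5714

y = -1.4286x - 0.5714


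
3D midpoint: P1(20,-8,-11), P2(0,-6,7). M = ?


Mx = (20+0)/2 = 10.0000
My = (-8- 6)/2 = -7.0000
Mz = (-11+7)/2 = -2.0000

M = (10.0000, -7.0000, -2.0000)


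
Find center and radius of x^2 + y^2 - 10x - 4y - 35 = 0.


h = -D/2 = 10/2 = 5
k = -E/2 = 4/2 = 2
r^2 = h^2 + k^2 - F = 25 + 4 + 35 = 64
r = 8

Center (5, 2), radius = 8


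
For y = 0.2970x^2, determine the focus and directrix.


a = 0.2970
1/(4a) = 0.8418
Focus = (0, 0.8418)
Directrix: y = -0.8418

Focus = (0, 0.8418), Directrix: y = -0.8418


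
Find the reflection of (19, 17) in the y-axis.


Reflection rule for y-axis: (-x, y)
(19, 17) -> (-19, 17)

(-19, 17)


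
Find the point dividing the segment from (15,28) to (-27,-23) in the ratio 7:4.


Px = (7*(-27) + 4*15)/11 = -129/11 = -11.7273
Py = (7*(-23) + 4*28)/11 = -49/11 = -4.4545

P = (-11.7273, -4.4545)


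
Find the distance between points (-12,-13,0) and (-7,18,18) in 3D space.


dx=5, dy=31, dz=18
d = sqrt(25+961+324) = sqrt(1310) = 36.1939

36.1939


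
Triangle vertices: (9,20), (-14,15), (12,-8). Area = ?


9*(15+ 8) = 207
-14*(-8-20) = 392
12*(20-15) = 60
sum = 659
Area = |659|/2 = 329.5000

329.5000 sq units


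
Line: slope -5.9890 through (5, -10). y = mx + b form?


y + 10 = -5.9890(x - 5)
y = -5.9890x - 10 + 5.9890*5
y = -5.9890x + 19.9450

y = -5.9890x + 19.9450


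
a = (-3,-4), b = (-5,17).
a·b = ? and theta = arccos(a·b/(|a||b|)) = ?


a·b = -3*(-5) - 4*17 = 15 - 68 = -53
|a| = sqrt(9+16) = 5.0000
|b| = sqrt(25+289) = 17.7200
cos(theta) = -53/(sqrt(25)*sqrt(314)) = -53/sqrt(7850) = -0.598193
theta = arccos(-53/sqrt(7850)) = 126.7406 degrees

a·b = -53, theta = 126.7406 deg


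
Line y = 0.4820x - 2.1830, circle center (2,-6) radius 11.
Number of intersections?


Substitute y = 0.4820x - 2.1830: (x-2)^2 + (0.4820x- 2.1830+ 6)^2 = 121
Expand to Ax^2 + Bx + C = 0, where b-k = 3.817
A = 1+m^2 = 1.232324
B = 2(m(b-k) - h) = 2(0.4820*3.817 - 2) = -0.320412
C = h^2 + (b-k)^2 - r^2 = 4 + 14.569489 - 121 = -102.430511
disc = B^2-4AC = 0.1027 + 504.9103 = 505.0130
disc > 0

2 intersection points


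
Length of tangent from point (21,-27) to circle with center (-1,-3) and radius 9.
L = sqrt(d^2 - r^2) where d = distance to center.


d = sqrt((21+ 1)^2 + (-27+ 3)^2) = sqrt(484+576) = 32.5576
L = sqrt(1060.0000 - 81) = sqrt(979.0000) = 31.2890

31.2890


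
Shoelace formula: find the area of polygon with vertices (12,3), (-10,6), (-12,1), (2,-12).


sum(xi*y_{i+1}) = 12*6 - 10*1 - 12*(-12) + 2*3 = 212
sum(yi*x_{i+1}) = 3*(-10) + 6*(-12) + 1*2 - 12*12 = -244
Area = |212 + 244|/2 = 456/2 = 228.0000

228.0000 sq units


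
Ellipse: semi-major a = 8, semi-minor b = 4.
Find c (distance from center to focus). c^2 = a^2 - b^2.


c^2 = 8^2 - 4^2 = 64 - 16 = 48
c = sqrt(48) = 6.9282

c = 6.9282


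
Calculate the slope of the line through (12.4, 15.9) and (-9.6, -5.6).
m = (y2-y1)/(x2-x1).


dy = -5.6 - 15.9 = -21.5
dx = -9.6 - 12.4 = -22.0
m = -21.5/(-22.0) = 0.9773

m = 0.9773


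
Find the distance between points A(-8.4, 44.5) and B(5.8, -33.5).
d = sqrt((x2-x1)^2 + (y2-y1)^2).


dx = 5.8 + 8.4 = 14.2
dy = -33.5 - 44.5 = -78.0
d = sqrt(201.64 + 6084.0) = sqrt(6285.64) = 79.2820

79.2820


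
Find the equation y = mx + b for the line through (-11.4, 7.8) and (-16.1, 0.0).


m = (-7.8)/(-4.7) = 1.6596
b = y1 - m*x1 = 7.8 - (-7.8*(-11.4))/(-4.7) = 7.8 + 18.9191 = 26.7191

y = 1.6596x + 26.7191


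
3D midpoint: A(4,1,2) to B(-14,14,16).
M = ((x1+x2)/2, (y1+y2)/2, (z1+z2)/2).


Mx = (4- 14)/2 = -5.0000
My = (1+14)/2 = 7.5000
Mz = (2+16)/2 = 9.0000

M = (-5.0000, 7.5000, 9.0000)


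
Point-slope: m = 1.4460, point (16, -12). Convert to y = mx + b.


y + 12 = 1.4460(x - 16)
y = 1.4460x - 12 - 1.4460*16
y = 1.4460x - 35.1360

y = 1.4460x - 35.1360


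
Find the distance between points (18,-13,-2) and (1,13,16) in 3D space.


dx=-17, dy=26, dz=18
d = sqrt(289+676+324) = sqrt(1289) = 35.9026

35.9026


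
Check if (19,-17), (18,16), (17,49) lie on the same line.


19*(16-49) + 18*(49+ 17) + 17*(-17-16)
= -627 + 1188 - 561 = 0

Yes, collinear (determinant = 0)


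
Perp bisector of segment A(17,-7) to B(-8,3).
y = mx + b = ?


Midpoint = (4.5, -2)
Slope of AB = dy/dx = 10/(-25) = -0.4000
Perp slope = -dx/dy = 25/10 = 2.5000
b = My - (perp slope)*Mx = -2 + (-25*4.5)/10 = -2 - 11.2500 = -13.2500

y = 2.5000x - 13.2500


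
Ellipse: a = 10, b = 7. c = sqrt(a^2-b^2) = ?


c^2 = 10^2 - 7^2 = 100 - 49 = 51
c = sqrt(51) = 7.1414

c = 7.1414


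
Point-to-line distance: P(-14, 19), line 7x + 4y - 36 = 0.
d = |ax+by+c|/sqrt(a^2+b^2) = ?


|7*(-14) + 4*19 - 36| = |-58| = 58
sqrt(49 + 16) = sqrt(65) = 8.0623
d = 58/sqrt(65) = 7.1940

7.1940


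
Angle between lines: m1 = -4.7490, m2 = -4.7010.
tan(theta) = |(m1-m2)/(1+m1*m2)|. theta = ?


m1-m2 = -0.048
1+m1*m2 = 23.325049
tan(theta) = |-0.048/23.325049| = 0.002058
theta = arctan(|-0.048/23.325049|) = 0.1179 degrees (acute angle)

0.1179 degrees


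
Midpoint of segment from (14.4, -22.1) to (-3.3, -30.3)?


Mx = (14.4 - 3.3)/2 = 11.1/2 = 5.5500
My = (-22.1 - 30.3)/2 = -52.4/2 = -26.2000

(5.5500, -26.2000)


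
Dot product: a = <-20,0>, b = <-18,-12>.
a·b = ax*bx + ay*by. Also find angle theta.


a·b = -20*(-18) + 0*(-12) = 360 + 0 = 360
|a| = sqrt(400+0) = 20.0000
|b| = sqrt(324+144) = 21.6333
cos(theta) = 360/(sqrt(400)*sqrt(468)) = 360/sqrt(187200) = 0.832050
theta = arccos(360/sqrt(187200)) = 33.6901 degrees

a·b = 360, theta = 33.6901 deg


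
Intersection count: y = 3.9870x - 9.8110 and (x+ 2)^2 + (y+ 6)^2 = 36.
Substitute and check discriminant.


Substitute y = 3.9870x - 9.8110: (x+ 2)^2 + (3.9870x- 9.8110+ 6)^2 = 36
Expand to Ax^2 + Bx + C = 0, where b-k = -3.811
A = 1+m^2 = 16.896169
B = 2(m(b-k) - h) = 2(3.9870*(-3.811) + 2) = -26.388914
C = h^2 + (b-k)^2 - r^2 = 4 + 14.523721 - 36 = -17.476279
disc = B^2-4AC = 696.3748 + 1181.1287 = 1877.5035
disc > 0

2 intersection points


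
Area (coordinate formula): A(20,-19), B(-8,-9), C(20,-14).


20*(-9+ 14) = 100
-8*(-14+ 19) = -40
20*(-19+ 9) = -200
sum = -140
Area = |-140|/2 = 70.0000

70.0000 sq units


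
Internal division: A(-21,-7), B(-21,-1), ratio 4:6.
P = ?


Px = (4*(-21) + 6*(-21))/10 = -210/10 = -21.0000
Py = (4*(-1) + 6*(-7))/10 = -46/10 = -4.6000

P = (-21.0000, -4.6000)


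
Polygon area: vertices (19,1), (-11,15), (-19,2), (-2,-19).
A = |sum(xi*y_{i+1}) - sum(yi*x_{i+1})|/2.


sum(xi*y_{i+1}) = 19*15 - 11*2 - 19*(-19) - 2*1 = 622
sum(yi*x_{i+1}) = 1*(-11) + 15*(-19) + 2*(-2) - 19*19 = -661
Area = |622 + 661|/2 = 1283/2 = 641.5000

641.5000 sq units


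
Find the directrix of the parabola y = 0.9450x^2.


a = 0.9450
1/(4a) = 0.2646
directrix: y = -0.2646 = -0.2646

y = -0.2646


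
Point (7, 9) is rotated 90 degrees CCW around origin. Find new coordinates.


cos(90) = 0, sin(90) = 1
x' = 7*0 - 9*1 = -9
y' = 7*1 + 9*0 = 7

(-9, 7)


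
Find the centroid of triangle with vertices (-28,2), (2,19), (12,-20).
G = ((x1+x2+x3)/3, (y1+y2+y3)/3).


Gx = (-28+2+12)/3 = -14/3 = -4.6667
Gy = (2+19- 20)/3 = 1/3 = 0.3333

G = (-4.6667, 0.3333)


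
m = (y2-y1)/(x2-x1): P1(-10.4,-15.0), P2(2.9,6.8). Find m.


dy = 6.8 + 15.0 = 21.8
dx = 2.9 + 10.4 = 13.3
m = 21.8/13.3 = 1.6391

m = 1.6391


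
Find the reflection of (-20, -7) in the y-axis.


Reflection rule for y-axis: (-x, y)
(-20, -7) -> (20, -7)

(20, -7)


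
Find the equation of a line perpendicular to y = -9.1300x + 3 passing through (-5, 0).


Perpendicular slope = -1/m1 = -1/(-9.1300) = 0.1095
b2 = y0 - m2*x0 = 0 - 5/(-9.1300) = 0 + 0.5476 = 0.5476

y = 0.1095x + 0.5476


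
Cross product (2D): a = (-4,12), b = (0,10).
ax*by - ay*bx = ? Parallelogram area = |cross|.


cross = -4*10 - 12*0 = -40 - 0 = -40
Parallelogram area = |-40| = 40

cross = -40, parallelogram area = 40


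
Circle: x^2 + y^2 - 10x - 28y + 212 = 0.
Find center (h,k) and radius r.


h = -D/2 = 10/2 = 5
k = -E/2 = 28/2 = 14
r^2 = h^2 + k^2 - F = 25 + 196 - 212 = 9
r = 3

Center (5, 14), radius = 3


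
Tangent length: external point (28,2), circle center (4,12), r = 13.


d = sqrt((28-4)^2 + (2-12)^2) = sqrt(576+100) = 26.0000
L = sqrt(676.0000 - 169) = sqrt(507.0000) = 22.5167

22.5167


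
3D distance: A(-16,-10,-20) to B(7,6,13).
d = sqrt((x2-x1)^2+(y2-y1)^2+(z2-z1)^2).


dx=23, dy=16, dz=33
d = sqrt(529+256+1089) = sqrt(1874) = 43.2897

43.2897


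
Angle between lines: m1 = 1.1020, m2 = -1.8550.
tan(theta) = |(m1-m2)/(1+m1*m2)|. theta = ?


m1-m2 = 2.957
1+m1*m2 = -1.04421
tan(theta) = |2.957/(-1.04421)| = 2.831806
theta = arctan(|2.957/(-1.04421)|) = 70.5503 degrees (acute angle)

70.5503 degrees


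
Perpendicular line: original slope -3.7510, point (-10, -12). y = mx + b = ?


Perpendicular slope = -1/m1 = -1/(-3.7510) = 0.2666
b2 = y0 - m2*x0 = -12 - 10/(-3.7510) = -12 + 2.6660 = -9.3340

y = 0.2666x - 9.3340


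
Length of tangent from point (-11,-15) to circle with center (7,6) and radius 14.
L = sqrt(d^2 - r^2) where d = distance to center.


d = sqrt((-11-7)^2 + (-15-6)^2) = sqrt(324+441) = 27.6586
L = sqrt(765.0000 - 196) = sqrt(569.0000) = 23.8537

23.8537


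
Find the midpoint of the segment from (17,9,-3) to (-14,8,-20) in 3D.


Mx = (17- 14)/2 = 1.5000
My = (9+8)/2 = 8.5000
Mz = (-3- 20)/2 = -11.5000

M = (1.5000, 8.5000, -11.5000)


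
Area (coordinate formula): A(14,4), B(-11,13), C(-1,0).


14*(13-0) = 182
-11*(0-4) = 44
-1*(4-13) = 9
sum = 235
Area = |235|/2 = 117.5000

117.5000 sq units


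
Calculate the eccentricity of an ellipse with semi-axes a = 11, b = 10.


c = sqrt(121-100) = sqrt(21) = 4.5826
e = c/a = sqrt(21)/11 = 0.4166

e = 0.4166


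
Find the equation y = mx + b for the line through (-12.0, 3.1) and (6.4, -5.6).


m = (-8.7)/(18.4) = -0.4728
b = y1 - m*x1 = 3.1 - (-8.7*(-12.0))/(18.4) = 3.1 - 5.6739 = -2.5739

y = -0.4728x - 2.5739


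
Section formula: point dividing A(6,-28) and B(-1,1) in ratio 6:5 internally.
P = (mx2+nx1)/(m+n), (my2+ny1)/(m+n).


Px = (6*(-1) + 5*6)/11 = 24/11 = 2.1818
Py = (6*1 + 5*(-28))/11 = -134/11 = -12.1818

P = (2.1818, -12.1818)


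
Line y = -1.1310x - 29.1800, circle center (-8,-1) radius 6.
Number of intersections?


Substitute y = -1.1310x - 29.1800: (x+ 8)^2 + (-1.1310x- 29.1800+ 1)^2 = 36
Expand to Ax^2 + Bx + C = 0, where b-k = -28.18
A = 1+m^2 = 2.279161
B = 2(m(b-k) - h) = 2(-1.1310*(-28.18) + 8) = 79.74316
C = h^2 + (b-k)^2 - r^2 = 64 + 794.1124 - 36 = 822.1124
disc = B^2-4AC = 6358.9716 - 7494.9061 = -1135.9345
disc < 0

0 intersection points


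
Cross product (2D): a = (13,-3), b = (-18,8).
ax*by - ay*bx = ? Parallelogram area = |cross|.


cross = 13*8 + 3*(-18) = 104 - 54 = 50
Parallelogram area = |50| = 50

cross = 50, parallelogram area = 50


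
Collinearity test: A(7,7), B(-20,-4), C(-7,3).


7*(-4-3) - 20*(3-7) - 7*(7+ 4)
= -49 + 80 - 77 = -46

No, not collinear (determinant = -46)


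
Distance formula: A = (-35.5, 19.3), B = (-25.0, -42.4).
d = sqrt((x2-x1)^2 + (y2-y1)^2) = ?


dx = -25.0 + 35.5 = 10.5
dy = -42.4 - 19.3 = -61.7
d = sqrt(110.25 + 3806.89) = sqrt(3917.14) = 62.5871

62.5871


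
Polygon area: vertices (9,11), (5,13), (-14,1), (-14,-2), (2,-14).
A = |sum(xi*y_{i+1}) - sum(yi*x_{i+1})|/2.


sum(xi*y_{i+1}) = 9*13 + 5*1 - 14*(-2) - 14*(-14) + 2*11 = 368
sum(yi*x_{i+1}) = 11*5 + 13*(-14) + 1*(-14) - 2*2 - 14*9 = -271
Area = |368 + 271|/2 = 639/2 = 319.5000

319.5000 sq units


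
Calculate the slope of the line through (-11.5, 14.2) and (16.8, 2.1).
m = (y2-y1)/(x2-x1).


dy = 2.1 - 14.2 = -12.1
dx = 16.8 + 11.5 = 28.3
m = -12.1/28.3 = -0.4276

m = -0.4276


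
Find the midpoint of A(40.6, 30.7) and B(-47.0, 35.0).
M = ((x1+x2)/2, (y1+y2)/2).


Mx = (40.6 - 47.0)/2 = -6.4/2 = -3.2000
My = (30.7 + 35.0)/2 = 65.7/2 = 32.8500

(-3.2000, 32.8500)


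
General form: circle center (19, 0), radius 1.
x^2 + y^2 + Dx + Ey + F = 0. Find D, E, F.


(x-19)^2 + (y-0)^2 = 1^2
D = -2h = -38, E = -2k = 0
F = h^2+k^2-r^2 = 361+0-1 = 360

D = -38, E = 0, F = 360


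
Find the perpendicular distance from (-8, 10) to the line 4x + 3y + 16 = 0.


|4*(-8) + 3*10 + 16| = |14| = 14
sqrt(16 + 9) = sqrt(25) = 5.0000
d = 14/sqrt(25) = 2.8000

2.8000


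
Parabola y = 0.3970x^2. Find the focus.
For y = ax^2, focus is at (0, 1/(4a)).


a = 0.3970
4a = 1.5880
focus = (0, 1/1.5880) = (0, 0.6297)

Focus = (0, 0.6297)


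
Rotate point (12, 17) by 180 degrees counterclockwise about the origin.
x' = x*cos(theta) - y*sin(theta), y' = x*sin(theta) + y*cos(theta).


cos(180) = -1, sin(180) = 0
x' = 12*(-1) - 17*0 = -12
y' = 12*0 + 17*(-1) = -17

(-12, -17)


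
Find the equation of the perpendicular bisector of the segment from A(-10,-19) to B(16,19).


Midpoint = (3, 0)
Slope of AB = dy/dx = 38/26 = 1.4615
Perp slope = -dx/dy = -26/38 = -0.6842
b = My - (perp slope)*Mx = 0 + (26*3)/38 = 0 + 2.0526 = 2.0526

y = -0.6842x + 2.0526


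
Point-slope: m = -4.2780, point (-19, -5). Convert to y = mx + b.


y + 5 = -4.2780(x + 19)
y = -4.2780x - 5 + 4.2780*(-19)
y = -4.2780x - 86.2820

y = -4.2780x - 86.2820


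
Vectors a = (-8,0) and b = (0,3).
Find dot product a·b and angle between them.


a·b = -8*0 + 0*3 = 0 + 0 = 0
|a| = sqrt(64+0) = 8.0000
|b| = sqrt(0+9) = 3.0000
cos(theta) = 0/(sqrt(64)*sqrt(9)) = 0/sqrt(576) = 0
theta = arccos(0/sqrt(576)) = 90.0000 degrees

a·b = 0, theta = 90.0000 deg


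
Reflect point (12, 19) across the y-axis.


Reflection rule for y-axis: (-x, y)
(12, 19) -> (-12, 19)

(-12, 19)


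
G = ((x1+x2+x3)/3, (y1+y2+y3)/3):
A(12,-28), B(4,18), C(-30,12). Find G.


Gx = (12+4- 30)/3 = -14/3 = -4.6667
Gy = (-28+18+12)/3 = 2/3 = 0.6667

G = (-4.6667, 0.6667)


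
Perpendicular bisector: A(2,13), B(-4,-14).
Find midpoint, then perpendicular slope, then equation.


Midpoint = (-1, -0.5)
Slope of AB = dy/dx = -27/(-6) = 4.5000
Perp slope = -dx/dy = -6/27 = -0.2222
b = My - (perp slope)*Mx = -0.5 + (-6*(-1))/(-27) = -0.5 - 0.2222 = -0.7222

y = -0.2222x - 0.7222


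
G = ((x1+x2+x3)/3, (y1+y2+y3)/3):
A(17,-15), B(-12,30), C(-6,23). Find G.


Gx = (17- 12- 6)/3 = -1/3 = -0.3333
Gy = (-15+30+23)/3 = 38/3 = 12.6667

G = (-0.3333, 12.6667)


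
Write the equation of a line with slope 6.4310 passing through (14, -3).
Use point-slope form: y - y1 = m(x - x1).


y + 3 = 6.4310(x - 14)
y = 6.4310x - 3 - 6.4310*14
y = 6.4310x - 93.0340

y = 6.4310x - 93.0340


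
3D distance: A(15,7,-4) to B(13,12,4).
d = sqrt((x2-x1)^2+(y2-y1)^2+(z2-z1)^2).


dx=-2, dy=5, dz=8
d = sqrt(4+25+64) = sqrt(93) = 9.6437

9.6437


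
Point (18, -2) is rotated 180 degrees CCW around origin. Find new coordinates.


cos(180) = -1, sin(180) = 0
x' = 18*(-1) + 2*0 = -18
y' = 18*0 - 2*(-1) = 2

(-18, 2)


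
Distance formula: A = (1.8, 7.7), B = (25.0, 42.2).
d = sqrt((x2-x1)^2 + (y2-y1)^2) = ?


dx = 25.0 - 1.8 = 23.2
dy = 42.2 - 7.7 = 34.5
d = sqrt(538.24 + 1190.25) = sqrt(1728.49) = 41.5751

41.5751


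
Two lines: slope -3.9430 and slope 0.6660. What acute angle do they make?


m1-m2 = -4.609
1+m1*m2 = -1.626038
tan(theta) = |-4.609/(-1.626038)| = 2.834497
theta = arctan(|-4.609/(-1.626038)|) = 70.5673 degrees (acute angle)

70.5673 degrees


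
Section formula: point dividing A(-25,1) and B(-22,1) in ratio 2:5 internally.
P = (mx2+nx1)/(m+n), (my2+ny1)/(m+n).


Px = (2*(-22) + 5*(-25))/7 = -169/7 = -24.1429
Py = (2*1 + 5*1)/7 = 7/7 = 1.0000

P = (-24.1429, 1.0000)


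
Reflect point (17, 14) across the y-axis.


Reflection rule for y-axis: (-x, y)
(17, 14) -> (-17, 14)

(-17, 14)


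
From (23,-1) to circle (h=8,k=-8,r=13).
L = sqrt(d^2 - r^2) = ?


d = sqrt((23-8)^2 + (-1+ 8)^2) = sqrt(225+49) = 16.5529
L = sqrt(274.0000 - 169) = sqrt(105.0000) = 10.2470

10.2470


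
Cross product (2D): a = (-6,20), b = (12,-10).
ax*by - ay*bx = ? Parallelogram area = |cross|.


cross = -6*(-10) - 20*12 = 60 - 240 = -180
Parallelogram area = |-180| = 180

cross = -180, parallelogram area = 180


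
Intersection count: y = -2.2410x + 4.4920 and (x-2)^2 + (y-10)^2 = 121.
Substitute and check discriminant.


Substitute y = -2.2410x + 4.4920: (x-2)^2 + (-2.2410x+4.4920-10)^2 = 121
Expand to Ax^2 + Bx + C = 0, where b-k = -5.508
A = 1+m^2 = 6.022081
B = 2(m(b-k) - h) = 2(-2.2410*(-5.508) - 2) = 20.686856
C = h^2 + (b-k)^2 - r^2 = 4 + 30.338064 - 121 = -86.661936
disc = B^2-4AC = 427.9460 + 2087.5408 = 2515.4868
disc > 0

2 intersection points


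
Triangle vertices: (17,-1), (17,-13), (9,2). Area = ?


17*(-13-2) = -255
17*(2+ 1) = 51
9*(-1+ 13) = 108
sum = -96
Area = |-96|/2 = 48.0000

48.0000 sq units


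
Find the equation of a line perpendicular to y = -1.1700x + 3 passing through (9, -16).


Perpendicular slope = -1/m1 = -1/(-1.1700) = 0.8547
b2 = y0 - m2*x0 = -16 + 9/(-1.1700) = -16 - 7.6923 = -23.6923

y = 0.8547x - 23.6923


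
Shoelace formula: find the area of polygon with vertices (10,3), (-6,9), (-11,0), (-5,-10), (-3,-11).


sum(xi*y_{i+1}) = 10*9 - 6*0 - 11*(-10) - 5*(-11) - 3*3 = 246
sum(yi*x_{i+1}) = 3*(-6) + 9*(-11) + 0*(-5) - 10*(-3) - 11*10 = -197
Area = |246 + 197|/2 = 443/2 = 221.5000

221.5000 sq units


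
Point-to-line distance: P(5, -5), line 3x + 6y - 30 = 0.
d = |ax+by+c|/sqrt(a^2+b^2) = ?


|3*5 + 6*(-5) - 30| = |-45| = 45
sqrt(9 + 36) = sqrt(45) = 6.7082
d = 45/sqrt(45) = 6.7082

6.7082


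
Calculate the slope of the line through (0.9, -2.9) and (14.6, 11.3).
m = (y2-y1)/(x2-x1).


dy = 11.3 + 2.9 = 14.2
dx = 14.6 - 0.9 = 13.7
m = 14.2/13.7 = 1.0365

m = 1.0365


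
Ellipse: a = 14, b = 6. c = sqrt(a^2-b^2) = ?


c^2 = 14^2 - 6^2 = 196 - 36 = 160
c = sqrt(160) = 12.6491

c = 12.6491


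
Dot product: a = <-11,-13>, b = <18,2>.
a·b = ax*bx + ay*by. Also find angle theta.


a·b = -11*18 - 13*2 = -198 - 26 = -224
|a| = sqrt(121+169) = 17.0294
|b| = sqrt(324+4) = 18.1108
cos(theta) = -224/(sqrt(290)*sqrt(328)) = -224/sqrt(95120) = -0.726293
theta = arccos(-224/sqrt(95120)) = 136.5766 degrees

a·b = -224, theta = 136.5766 deg


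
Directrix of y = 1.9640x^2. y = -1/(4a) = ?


a = 1.9640
1/(4a) = 0.1273
directrix: y = -0.1273 = -0.1273

y = -0.1273


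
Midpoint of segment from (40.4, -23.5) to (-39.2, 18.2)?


Mx = (40.4 - 39.2)/2 = 1.2/2 = 0.6000
My = (-23.5 + 18.2)/2 = -5.3/2 = -2.6500

(0.6000, -2.6500)


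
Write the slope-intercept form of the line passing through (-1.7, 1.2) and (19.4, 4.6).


m = (3.4)/(21.1) = 0.1611
b = y1 - m*x1 = 1.2 - (3.4*(-1.7))/(21.1) = 1.2 + 0.2739 = 1.4739

y = 0.1611x + 1.4739


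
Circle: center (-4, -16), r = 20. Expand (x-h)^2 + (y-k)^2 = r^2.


(x+ 4)^2 + (y+ 16)^2 = 20^2
D = -2h = 8, E = -2k = 32
F = h^2+k^2-r^2 = 16+256-400 = -128

x^2 + y^2 + 8x + 32y - 128 = 0


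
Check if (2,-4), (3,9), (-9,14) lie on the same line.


2*(9-14) + 3*(14+ 4) - 9*(-4-9)
= -10 + 54 + 117 = 161

No, not collinear (determinant = 161)


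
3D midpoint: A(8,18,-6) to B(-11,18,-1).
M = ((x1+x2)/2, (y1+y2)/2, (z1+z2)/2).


Mx = (8- 11)/2 = -1.5000
My = (18+18)/2 = 18.0000
Mz = (-6- 1)/2 = -3.5000

M = (-1.5000, 18.0000, -3.5000)


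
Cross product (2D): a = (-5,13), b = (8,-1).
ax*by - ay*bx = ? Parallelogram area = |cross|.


cross = -5*(-1) - 13*8 = 5 - 104 = -99
Parallelogram area = |-99| = 99

cross = -99, parallelogram area = 99


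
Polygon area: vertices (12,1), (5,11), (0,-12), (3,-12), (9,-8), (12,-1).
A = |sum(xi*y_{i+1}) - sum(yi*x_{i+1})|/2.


sum(xi*y_{i+1}) = 12*11 + 5*(-12) + 0*(-12) + 3*(-8) + 9*(-1) + 12*1 = 51
sum(yi*x_{i+1}) = 1*5 + 11*0 - 12*3 - 12*9 - 8*12 - 1*12 = -247
Area = |51 + 247|/2 = 298/2 = 149.0000

149.0000 sq units


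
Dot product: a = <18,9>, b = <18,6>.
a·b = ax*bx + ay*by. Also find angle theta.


a·b = 18*18 + 9*6 = 324 + 54 = 378
|a| = sqrt(324+81) = 20.1246
|b| = sqrt(324+36) = 18.9737
cos(theta) = 378/(sqrt(405)*sqrt(360)) = 378/sqrt(145800) = 0.989949
theta = arccos(378/sqrt(145800)) = 8.1301 degrees

a·b = 378, theta = 8.1301 deg


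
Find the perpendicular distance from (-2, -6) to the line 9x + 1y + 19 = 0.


|9*(-2) + 1*(-6) + 19| = |-5| = 5
sqrt(81 + 1) = sqrt(82) = 9.0554
d = 5/sqrt(82) = 0.5522

0.5522


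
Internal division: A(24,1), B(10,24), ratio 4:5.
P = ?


Px = (4*10 + 5*24)/9 = 160/9 = 17.7778
Py = (4*24 + 5*1)/9 = 101/9 = 11.2222

P = (17.7778, 11.2222)


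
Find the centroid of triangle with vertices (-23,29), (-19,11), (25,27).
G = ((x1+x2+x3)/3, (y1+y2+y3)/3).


Gx = (-23- 19+25)/3 = -17/3 = -5.6667
Gy = (29+11+27)/3 = 67/3 = 22.3333

G = (-5.6667, 22.3333)


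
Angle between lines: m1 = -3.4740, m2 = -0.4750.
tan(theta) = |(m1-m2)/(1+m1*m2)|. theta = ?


m1-m2 = -2.999
1+m1*m2 = 2.65015
tan(theta) = |-2.999/2.65015| = 1.131634
theta = arctan(|-2.999/2.65015|) = 48.5337 degrees (acute angle)

48.5337 degrees


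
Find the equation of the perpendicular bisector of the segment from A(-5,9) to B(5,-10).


Midpoint = (0, -0.5)
Slope of AB = dy/dx = -19/10 = -1.9000
Perp slope = -dx/dy = 10/19 = 0.5263
b = My - (perp slope)*Mx = -0.5 + (10*0)/(-19) = -0.5 + 0 = -0.5000

y = 0.5263x - 0.5000


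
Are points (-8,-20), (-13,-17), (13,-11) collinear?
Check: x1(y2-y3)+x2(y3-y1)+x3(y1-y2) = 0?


-8*(-17+ 11) - 13*(-11+ 20) + 13*(-20+ 17)
= 48 - 117 - 39 = -108

No, not collinear (determinant = -108)


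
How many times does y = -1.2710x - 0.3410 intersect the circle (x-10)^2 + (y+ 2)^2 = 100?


Substitute y = -1.2710x - 0.3410: (x-10)^2 + (-1.2710x- 0.3410+ 2)^2 = 100
Expand to Ax^2 + Bx + C = 0, where b-k = 1.659
A = 1+m^2 = 2.615441
B = 2(m(b-k) - h) = 2(-1.2710*1.659 - 10) = -24.217178
C = h^2 + (b-k)^2 - r^2 = 100 + 2.752281 - 100 = 2.752281
disc = B^2-4AC = 586.4717 - 28.7937 = 557.6780
disc > 0

2 intersection points
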